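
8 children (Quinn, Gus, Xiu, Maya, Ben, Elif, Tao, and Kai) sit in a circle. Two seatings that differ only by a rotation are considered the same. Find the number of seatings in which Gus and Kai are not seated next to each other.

3600

All circular seatings of 8 people number (7)! = 5040.
Seatings with Gus beside Kai: treat them as a block with 2 internal orders, giving 2 × (6)! = 1440.
Subtracting, 5040 − 1440 = 3600.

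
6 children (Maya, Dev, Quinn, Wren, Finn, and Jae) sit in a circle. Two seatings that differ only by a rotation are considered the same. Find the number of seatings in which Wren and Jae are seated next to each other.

Glue Wren and Jae into a block (2 internal orders). Seating 5 units around a circle gives (4)! arrangements.
So 2 × (4)! = 2 × 24 = 48.

48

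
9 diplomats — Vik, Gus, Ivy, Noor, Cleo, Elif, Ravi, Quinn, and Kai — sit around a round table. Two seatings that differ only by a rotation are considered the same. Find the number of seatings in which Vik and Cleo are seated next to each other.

Treat {Vik, Cleo} as one unit (2 internal orders) and seat the resulting 8 units around the table: (7)! circular arrangements.
So 2 × (7)! = 2 × 5040 = 10080.

10080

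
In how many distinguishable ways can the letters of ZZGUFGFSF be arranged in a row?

ZZGUFGFSF has 9 letters with F appearing 3 times, G appearing twice, and Z appearing twice.
Dividing 9! = 362880 by 3!·2!·2! = 24 for the repeated letters gives 15120.

15120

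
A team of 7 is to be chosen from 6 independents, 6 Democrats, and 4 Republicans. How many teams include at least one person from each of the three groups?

10408

Unrestricted: C(16,7) = 11440 ways to pick any 7 of the 16.
Selections missing a whole group: no independents → C(10,7) = 120; no Democrats → C(10,7) = 120; no Republicans → C(12,7) = 792.
Add back selections omitting two groups (i.e. drawn from a single group): C(6,7) + C(6,7) + C(4,7) = 0.
By inclusion–exclusion: 11440 − 1032 + 0 = 10408.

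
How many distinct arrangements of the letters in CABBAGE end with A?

With the last slot taken by A, it remains to arrange the other 6 letters (CBBAGE).
Those 6 letters have B appearing twice, giving (6)!/(2!) = 360.

360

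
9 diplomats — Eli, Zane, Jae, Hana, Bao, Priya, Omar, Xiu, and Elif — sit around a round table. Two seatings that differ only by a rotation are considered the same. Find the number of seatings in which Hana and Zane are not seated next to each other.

30240

All circular seatings of 9 people number (8)! = 40320.
Seatings with Hana beside Zane: treat them as a block with 2 internal orders, giving 2 × (7)! = 10080.
Subtracting, 40320 − 10080 = 30240.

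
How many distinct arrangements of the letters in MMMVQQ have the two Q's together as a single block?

20

Treat the 2 copies of Q as a single block. The multiset to arrange is then {QQ, M, M, M, V}, 5 items in all.
That gives (5)!/(3!) = 20 arrangements.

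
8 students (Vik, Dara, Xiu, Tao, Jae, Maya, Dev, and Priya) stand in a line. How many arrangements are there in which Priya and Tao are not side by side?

There are 8! = 40320 arrangements in all. If Priya and Tao are adjacent, merging them into one block gives 2·(7)! = 10080 arrangements.
So 40320 − 10080 = 30240 arrangements keep them apart.

30240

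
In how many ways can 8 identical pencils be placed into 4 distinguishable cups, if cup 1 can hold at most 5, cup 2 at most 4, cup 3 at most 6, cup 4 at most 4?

By stars and bars, unrestricted non-negative solutions to x_1+…+x_4 = 8 number C(8+3,3) = 165.
Subtract solutions that violate a single cap (substitute x_i' = x_i − (cap_i+1)): x_1 ≥ 6 gives C(5,3) = 10; x_2 ≥ 5 gives C(6,3) = 20; x_3 ≥ 7 gives C(4,3) = 4; x_4 ≥ 5 gives C(6,3) = 20. Together 54.
No two caps can be exceeded simultaneously, so the pair terms are all 0.
By inclusion–exclusion the count is 165 − 54 + 0 = 111.

111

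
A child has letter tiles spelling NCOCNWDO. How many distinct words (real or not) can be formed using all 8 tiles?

5040

NCOCNWDO has 8 letters with C appearing twice, N appearing twice, and O appearing twice.
Dividing 8! = 40320 by 2!·2!·2! = 8 for the repeated letters gives 5040.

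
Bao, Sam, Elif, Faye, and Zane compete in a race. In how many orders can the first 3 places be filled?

60

There are 5 choices for 1st place, 4 for 2nd, and 3 for 3rd.
That gives 5 × 4 × 3 = 60.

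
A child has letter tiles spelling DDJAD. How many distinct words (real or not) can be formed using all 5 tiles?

The 5 letters of DDJAD have repeats: D appearing 3 times.
Dividing 5! = 120 by 3! = 6 for the repeated letters gives 20.

20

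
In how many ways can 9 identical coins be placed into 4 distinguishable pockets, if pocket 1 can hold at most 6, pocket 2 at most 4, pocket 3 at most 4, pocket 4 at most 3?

86

Without the upper bounds there are C(12,3) = 220 ways to split 9 among 4 pockets.
Subtract solutions that violate a single cap (substitute x_i' = x_i − (cap_i+1)): x_1 ≥ 7 gives C(5,3) = 10; x_2 ≥ 5 gives C(7,3) = 35; x_3 ≥ 5 gives C(7,3) = 35; x_4 ≥ 4 gives C(8,3) = 56. Together 136.
Add back pairs where two caps are both exceeded: 0 + 0 + 0 + 0 + 1 + 1 = 2.
By inclusion–exclusion the count is 220 − 136 + 2 = 86.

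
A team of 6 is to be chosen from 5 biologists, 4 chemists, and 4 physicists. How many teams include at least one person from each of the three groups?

Total 6-person selections from all 13: C(13,6) = 1716.
Subtract selections that omit an entire group: no biologists → C(8,6) = 28; no chemists → C(9,6) = 84; no physicists → C(9,6) = 84.
Add back selections omitting two groups (i.e. drawn from a single group): C(5,6) + C(4,6) + C(4,6) = 0.
By inclusion–exclusion: 1716 − 196 + 0 = 1520.

1520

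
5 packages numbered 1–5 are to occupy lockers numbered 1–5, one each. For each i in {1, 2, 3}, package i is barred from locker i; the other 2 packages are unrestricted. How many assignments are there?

Let Aᵢ (for i ∈ {1, 2, 3}) be the placements that put package i in its forbidden locker. Any j of these fix j positions, leaving (5−j)! ways to fill the rest, and there are C(3,j) ways to pick which j.
By inclusion–exclusion, the number of valid placements is Σ_{j=0}^{3} (−1)^j C(3,j)·(5−j)!.
Computing: 120 − 72 + 18 − 2 = 64.

64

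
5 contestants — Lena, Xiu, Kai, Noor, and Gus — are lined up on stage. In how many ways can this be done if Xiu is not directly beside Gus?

72

Of the 5! = 120 arrangements, those with Xiu and Gus adjacent number 2 × 4! = 48 (treat the pair as a block with 2 internal orders).
So 120 − 48 = 72 arrangements keep them apart.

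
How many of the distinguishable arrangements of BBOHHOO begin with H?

Fix H in the first position and arrange the remaining 6 letters.
Those 6 letters have B appearing twice and O appearing 3 times, giving (6)!/(3!·2!) = 60.

60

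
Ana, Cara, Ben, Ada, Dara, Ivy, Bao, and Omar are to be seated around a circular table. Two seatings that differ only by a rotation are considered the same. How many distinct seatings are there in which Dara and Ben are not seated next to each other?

3600

Without the restriction there are (7)! = 5040 seatings.
Those with Dara next to Ben: fuse the pair into one unit and seat 7 units around a circle — 2·(6)! = 1440.
Subtracting, 5040 − 1440 = 3600.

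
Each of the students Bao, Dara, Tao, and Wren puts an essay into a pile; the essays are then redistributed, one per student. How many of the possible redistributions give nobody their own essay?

Let Aᵢ be the assignments in which student i gets their own essay. We want the size of the complement of A₁∪…∪A_4.
By inclusion–exclusion this is Σ_{j=0}^{4} (−1)^j C(4,j)·(4−j)!.
Computing: 24 − 24 + 12 − 4 + 1 = 9.

9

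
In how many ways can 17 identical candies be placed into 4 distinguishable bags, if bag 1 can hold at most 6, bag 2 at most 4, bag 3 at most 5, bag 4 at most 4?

Without the upper bounds there are C(20,3) = 1140 ways to split 17 among 4 bags.
Subtract solutions that violate a single cap (substitute x_i' = x_i − (cap_i+1)): x_1 ≥ 7 gives C(13,3) = 286; x_2 ≥ 5 gives C(15,3) = 455; x_3 ≥ 6 gives C(14,3) = 364; x_4 ≥ 5 gives C(15,3) = 455. Together 1560.
Add back pairs where two caps are both exceeded: 56 + 35 + 56 + 84 + 120 + 84 = 435.
Subtract triples: 0 + 1 + 0 + 4 = 5.
By inclusion–exclusion the count is 1140 − 1560 + 435 − 5 = 10.

10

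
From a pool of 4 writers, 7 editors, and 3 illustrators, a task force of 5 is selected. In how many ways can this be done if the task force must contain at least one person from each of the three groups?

Unrestricted: C(14,5) = 2002 ways to pick any 5 of the 14.
Selections missing a whole group: no writers → C(10,5) = 252; no editors → C(7,5) = 21; no illustrators → C(11,5) = 462.
Add back selections omitting two groups (i.e. drawn from a single group): C(4,5) + C(7,5) + C(3,5) = 21.
By inclusion–exclusion: 2002 − 735 + 21 = 1288.

1288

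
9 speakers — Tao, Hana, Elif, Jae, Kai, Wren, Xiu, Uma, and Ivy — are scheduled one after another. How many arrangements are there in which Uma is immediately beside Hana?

Treat {Uma, Hana} as a single unit. There are 8 units to order, and the pair itself can be ordered 2 ways.
That gives 2 × 8! = 2 × 40320 = 80640.

80640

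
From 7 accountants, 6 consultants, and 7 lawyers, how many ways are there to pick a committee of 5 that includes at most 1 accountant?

6292

Split by how many accountants are chosen (0 through 1).
Sum: C(7,0)·C(13,5) + C(7,1)·C(13,4) = 1287 + 5005 = 6292.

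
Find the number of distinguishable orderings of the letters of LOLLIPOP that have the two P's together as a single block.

420

Treat the 2 copies of P as a single block. The multiset to arrange is then {PP, I, L, L, L, O, O}, 7 items in all.
That gives (7)!/(3!·2!) = 420 arrangements.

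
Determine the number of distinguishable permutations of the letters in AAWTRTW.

630

AAWTRTW has 7 letters with A appearing twice, T appearing twice, and W appearing twice.
So there are 7! / (2!·2!·2!) = 630 distinguishable arrangements.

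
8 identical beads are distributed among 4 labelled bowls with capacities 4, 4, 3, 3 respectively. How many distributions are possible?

By stars and bars, unrestricted non-negative solutions to x_1+…+x_4 = 8 number C(8+3,3) = 165.
Subtract solutions that violate a single cap (substitute x_i' = x_i − (cap_i+1)): x_1 ≥ 5 gives C(6,3) = 20; x_2 ≥ 5 gives C(6,3) = 20; x_3 ≥ 4 gives C(7,3) = 35; x_4 ≥ 4 gives C(7,3) = 35. Together 110.
Add back pairs where two caps are both exceeded: 0 + 0 + 0 + 0 + 0 + 1 = 1.
By inclusion–exclusion the count is 165 − 110 + 1 = 56.

56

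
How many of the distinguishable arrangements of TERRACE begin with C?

Fix C in the first position and arrange the remaining 6 letters.
Those 6 letters have E appearing twice and R appearing twice, giving (6)!/(2!·2!) = 180.

180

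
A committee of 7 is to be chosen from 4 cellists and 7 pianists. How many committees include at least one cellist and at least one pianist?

With no constraint there are C(11,7) = 330 possible selections.
Selections missing a whole group: no cellists → C(7,7) = 1; no pianists → C(4,7) = 0.
Both groups omitted at once is impossible, so 330 − 1 = 329.

329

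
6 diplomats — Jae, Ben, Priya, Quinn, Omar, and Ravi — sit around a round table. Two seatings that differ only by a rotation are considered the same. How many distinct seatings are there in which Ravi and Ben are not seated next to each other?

All circular seatings of 6 people number (5)! = 120.
Seatings with Ravi beside Ben: treat them as a block with 2 internal orders, giving 2 × (4)! = 48.
Subtracting, 120 − 48 = 72.

72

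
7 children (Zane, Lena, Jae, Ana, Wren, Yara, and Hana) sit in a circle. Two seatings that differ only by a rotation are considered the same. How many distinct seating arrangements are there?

Around a circle, 7 distinct people have 7!/7 = (6)! = 720 rotationally distinct seatings.

720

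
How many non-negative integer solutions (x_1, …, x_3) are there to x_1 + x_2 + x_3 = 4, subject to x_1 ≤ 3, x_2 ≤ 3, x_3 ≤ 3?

Without the upper bounds there are C(6,2) = 15 ways to split 4 among 3 variables.
Subtract solutions that violate a single cap (substitute x_i' = x_i − (cap_i+1)): x_1 ≥ 4 gives C(2,2) = 1; x_2 ≥ 4 gives C(2,2) = 1; x_3 ≥ 4 gives C(2,2) = 1. Together 3.
No two caps can be exceeded simultaneously, so the pair terms are all 0.
By inclusion–exclusion the count is 15 − 3 + 0 = 12.

12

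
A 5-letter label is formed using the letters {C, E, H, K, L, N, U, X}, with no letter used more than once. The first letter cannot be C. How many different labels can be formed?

The first letter has 8−1 = 7 choices (anything except C).
The remaining 4 letters are filled from the other 7 symbols without repetition: 7 × 6 × 5 × 4 = 840.
Total: 7 × 840 = 5880.

5880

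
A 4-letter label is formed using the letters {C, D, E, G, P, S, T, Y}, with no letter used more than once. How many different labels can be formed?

Choose and order 4 of the 8 symbols: the first letter has 8 options, the next 7, then 6, 5.
8 × 7 × 6 × 5 = 1680.

1680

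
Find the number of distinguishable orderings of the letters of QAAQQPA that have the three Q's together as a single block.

Treat the 3 copies of Q as a single block. The multiset to arrange is then {QQQ, A, A, A, P}, 5 items in all.
That gives (5)!/(3!) = 20 arrangements.

20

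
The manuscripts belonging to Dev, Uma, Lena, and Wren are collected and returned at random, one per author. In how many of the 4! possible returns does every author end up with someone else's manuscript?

9

Let Aᵢ be the assignments in which author i gets their own manuscript. We want the size of the complement of A₁∪…∪A_4.
By inclusion–exclusion this is Σ_{j=0}^{4} (−1)^j C(4,j)·(4−j)!.
Computing: 24 − 24 + 12 − 4 + 1 = 9.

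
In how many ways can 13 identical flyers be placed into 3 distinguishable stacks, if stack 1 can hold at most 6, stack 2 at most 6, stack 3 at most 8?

Ignoring the caps, the number of non-negative solutions to x_1+…+x_3 = 13 is C(15,2) = 105.
Subtract solutions that violate a single cap (substitute x_i' = x_i − (cap_i+1)): x_1 ≥ 7 gives C(8,2) = 28; x_2 ≥ 7 gives C(8,2) = 28; x_3 ≥ 9 gives C(6,2) = 15. Together 71.
No two caps can be exceeded simultaneously, so the pair terms are all 0.
By inclusion–exclusion the count is 105 − 71 + 0 = 34.

34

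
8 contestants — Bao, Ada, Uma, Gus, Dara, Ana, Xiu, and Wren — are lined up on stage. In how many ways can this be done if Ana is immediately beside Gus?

10080

Place the 6 others and the Ana-Gus pair as 7 objects in a line; the pair has 2 internal arrangements.
So the count is 2·(7)! = 10080.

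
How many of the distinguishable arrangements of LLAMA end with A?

12

With the last slot taken by A, it remains to arrange the other 4 letters (LLMA).
Those 4 letters have L appearing twice, giving (4)!/(2!) = 12.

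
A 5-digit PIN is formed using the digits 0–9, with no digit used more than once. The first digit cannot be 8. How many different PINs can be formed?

The first digit has 10−1 = 9 choices (anything except 8).
The remaining 4 digits are filled from the other 9 symbols without repetition: 9 × 8 × 7 × 6 = 3024.
Total: 9 × 3024 = 27216.

27216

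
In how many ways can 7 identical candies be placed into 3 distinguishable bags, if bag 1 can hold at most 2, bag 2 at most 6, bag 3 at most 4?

14

Ignoring the caps, the number of non-negative solutions to x_1+…+x_3 = 7 is C(9,2) = 36.
Subtract solutions that violate a single cap (substitute x_i' = x_i − (cap_i+1)): x_1 ≥ 3 gives C(6,2) = 15; x_2 ≥ 7 gives C(2,2) = 1; x_3 ≥ 5 gives C(4,2) = 6. Together 22.
No two caps can be exceeded simultaneously, so the pair terms are all 0.
By inclusion–exclusion the count is 36 − 22 + 0 = 14.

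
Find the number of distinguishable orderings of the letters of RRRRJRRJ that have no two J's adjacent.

Total arrangements of RRRRJRRJ: 8!/(6!·2!) = 28.
Arrangements with the J's together: treat JJ as one letter, giving (7)!/(6!) = 7.
Hence 28 − 7 = 21.

21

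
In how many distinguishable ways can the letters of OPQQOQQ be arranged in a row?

105

Letter multiplicities in OPQQOQQ: O×2, P×1, Q×4.
Dividing 7! = 5040 by 4!·2! = 48 for the repeated letters gives 105.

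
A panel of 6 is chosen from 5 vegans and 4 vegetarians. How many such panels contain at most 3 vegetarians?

Split by how many vegetarians are chosen (0 through 3).
Sum: C(4,0)·C(5,6) + C(4,1)·C(5,5) + C(4,2)·C(5,4) + C(4,3)·C(5,3) = 0 + 4 + 30 + 40 = 74.

74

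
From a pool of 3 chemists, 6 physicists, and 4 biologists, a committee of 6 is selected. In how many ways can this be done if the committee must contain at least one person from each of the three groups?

With no constraint there are C(13,6) = 1716 possible selections.
Subtract selections that omit an entire group: no chemists → C(10,6) = 210; no physicists → C(7,6) = 7; no biologists → C(9,6) = 84.
Add back selections omitting two groups (i.e. drawn from a single group): C(3,6) + C(6,6) + C(4,6) = 1.
By inclusion–exclusion: 1716 − 301 + 1 = 1416.

1416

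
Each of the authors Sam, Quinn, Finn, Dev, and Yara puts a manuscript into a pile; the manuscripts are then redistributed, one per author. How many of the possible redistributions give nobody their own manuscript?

Count assignments avoiding every fixed point. For any j of the 5 authors fixed to their own manuscript, the other 5−j can be arranged in (5−j)! ways.
By inclusion–exclusion this is Σ_{j=0}^{5} (−1)^j C(5,j)·(5−j)!.
Computing: 120 − 120 + 60 − 20 + 5 − 1 = 44.

44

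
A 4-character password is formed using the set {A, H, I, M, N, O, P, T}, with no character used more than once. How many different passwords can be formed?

1680

With no repetition, fill the 4 characters in order: 8 choices, then 7, down to 5.
That product is 8 × 7 × 6 × 5 = 1680.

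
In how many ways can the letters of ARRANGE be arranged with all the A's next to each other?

Treat the 2 copies of A as a single block. The multiset to arrange is then {AA, E, G, N, R, R}, 6 items in all.
That gives (6)!/(2!) = 360 arrangements.

360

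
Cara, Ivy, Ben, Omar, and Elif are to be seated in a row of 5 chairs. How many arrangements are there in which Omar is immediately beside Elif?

48

Glue Omar and Elif into one block (2 internal orders), leaving 4 units to arrange in a row.
That gives 2 × 4! = 2 × 24 = 48.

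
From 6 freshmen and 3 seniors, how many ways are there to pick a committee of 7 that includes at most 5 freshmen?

Split by how many freshmen are chosen (0 through 5).
Sum: C(6,0)·C(3,7) + C(6,1)·C(3,6) + C(6,2)·C(3,5) + C(6,3)·C(3,4) + C(6,4)·C(3,3) + C(6,5)·C(3,2) = 0 + 0 + 0 + 0 + 15 + 18 = 33.

33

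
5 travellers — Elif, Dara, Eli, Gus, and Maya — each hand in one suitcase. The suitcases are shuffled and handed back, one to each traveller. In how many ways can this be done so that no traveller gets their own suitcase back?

44

This is the derangement count D_5: permutations of 5 items with no fixed point.
By inclusion–exclusion this is Σ_{j=0}^{5} (−1)^j C(5,j)·(5−j)!.
Computing: 120 − 120 + 60 − 20 + 5 − 1 = 44.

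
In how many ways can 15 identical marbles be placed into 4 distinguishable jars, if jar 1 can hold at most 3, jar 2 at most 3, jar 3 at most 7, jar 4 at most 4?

Without the upper bounds there are C(18,3) = 816 ways to split 15 among 4 jars.
Subtract solutions that violate a single cap (substitute x_i' = x_i − (cap_i+1)): x_1 ≥ 4 gives C(14,3) = 364; x_2 ≥ 4 gives C(14,3) = 364; x_3 ≥ 8 gives C(10,3) = 120; x_4 ≥ 5 gives C(13,3) = 286. Together 1134.
Add back pairs where two caps are both exceeded: 120 + 20 + 84 + 20 + 84 + 10 = 338.
Subtract triples: 0 + 10 + 0 + 0 = 10.
By inclusion–exclusion the count is 816 − 1134 + 338 − 10 = 10.

10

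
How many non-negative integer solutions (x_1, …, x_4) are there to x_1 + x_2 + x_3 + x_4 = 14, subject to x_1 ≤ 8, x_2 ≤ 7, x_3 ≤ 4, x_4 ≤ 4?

Ignoring the caps, the number of non-negative solutions to x_1+…+x_4 = 14 is C(17,3) = 680.
Subtract solutions that violate a single cap (substitute x_i' = x_i − (cap_i+1)): x_1 ≥ 9 gives C(8,3) = 56; x_2 ≥ 8 gives C(9,3) = 84; x_3 ≥ 5 gives C(12,3) = 220; x_4 ≥ 5 gives C(12,3) = 220. Together 580.
Add back pairs where two caps are both exceeded: 0 + 1 + 1 + 4 + 4 + 35 = 45.
By inclusion–exclusion the count is 680 − 580 + 45 = 145.

145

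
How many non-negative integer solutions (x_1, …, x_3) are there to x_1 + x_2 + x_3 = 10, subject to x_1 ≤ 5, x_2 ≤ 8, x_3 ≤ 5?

33

Ignoring the caps, the number of non-negative solutions to x_1+…+x_3 = 10 is C(12,2) = 66.
Subtract solutions that violate a single cap (substitute x_i' = x_i − (cap_i+1)): x_1 ≥ 6 gives C(6,2) = 15; x_2 ≥ 9 gives C(3,2) = 3; x_3 ≥ 6 gives C(6,2) = 15. Together 33.
No two caps can be exceeded simultaneously, so the pair terms are all 0.
By inclusion–exclusion the count is 66 − 33 + 0 = 33.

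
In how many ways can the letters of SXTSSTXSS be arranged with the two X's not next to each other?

588

Total arrangements of SXTSSTXSS: 9!/(5!·2!·2!) = 756.
If the two X's are adjacent, glue them into one block, leaving 8 items to arrange: (8)!/(5!·2!) = 168 ways.
Subtracting, 756 − 168 = 588 arrangements keep the X's apart.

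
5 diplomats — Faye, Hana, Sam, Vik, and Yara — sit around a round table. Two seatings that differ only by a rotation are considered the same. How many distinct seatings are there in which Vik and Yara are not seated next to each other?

12

Without the restriction there are (4)! = 24 seatings.
Those with Vik next to Yara: fuse the pair into one unit and seat 4 units around a circle — 2·(3)! = 12.
Subtracting, 24 − 12 = 12.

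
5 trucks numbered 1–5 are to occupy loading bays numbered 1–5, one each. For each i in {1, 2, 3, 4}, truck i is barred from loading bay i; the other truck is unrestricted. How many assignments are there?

Let Aᵢ (for 1 ≤ i ≤ 4) be the placements that put truck i in its forbidden loading bay. Any j of these fix j positions, leaving (5−j)! ways to fill the rest, and there are C(4,j) ways to pick which j.
By inclusion–exclusion, the number of valid placements is Σ_{j=0}^{4} (−1)^j C(4,j)·(5−j)!.
Computing: 120 − 96 + 36 − 8 + 1 = 53.

53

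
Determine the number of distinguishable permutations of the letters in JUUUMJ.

60

The 6 letters of JUUUMJ have repeats: J appearing twice and U appearing 3 times.
So there are 6! / (3!·2!) = 60 distinguishable arrangements.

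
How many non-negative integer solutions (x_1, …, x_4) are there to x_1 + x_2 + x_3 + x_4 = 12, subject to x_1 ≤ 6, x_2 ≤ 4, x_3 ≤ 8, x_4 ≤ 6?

205

Without the upper bounds there are C(15,3) = 455 ways to split 12 among 4 variables.
Subtract solutions that violate a single cap (substitute x_i' = x_i − (cap_i+1)): x_1 ≥ 7 gives C(8,3) = 56; x_2 ≥ 5 gives C(10,3) = 120; x_3 ≥ 9 gives C(6,3) = 20; x_4 ≥ 7 gives C(8,3) = 56. Together 252.
Add back pairs where two caps are both exceeded: 1 + 0 + 0 + 0 + 1 + 0 = 2.
By inclusion–exclusion the count is 455 − 252 + 2 = 205.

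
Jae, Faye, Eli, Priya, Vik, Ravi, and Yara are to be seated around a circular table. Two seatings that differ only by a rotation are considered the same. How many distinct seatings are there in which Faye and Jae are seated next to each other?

Treat {Faye, Jae} as one unit (2 internal orders) and seat the resulting 6 units around the table: (5)! circular arrangements.
So 2 × (5)! = 2 × 120 = 240.

240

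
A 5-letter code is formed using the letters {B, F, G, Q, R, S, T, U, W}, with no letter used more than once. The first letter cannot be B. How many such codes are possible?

13440

The first letter has 9−1 = 8 choices (anything except B).
The remaining 4 letters are filled from the other 8 symbols without repetition: 8 × 7 × 6 × 5 = 1680.
Total: 8 × 1680 = 13440.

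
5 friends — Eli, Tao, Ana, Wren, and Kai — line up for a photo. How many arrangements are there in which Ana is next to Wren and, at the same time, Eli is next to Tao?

24

Treat {Ana,Wren} as one block (2 orders) and {Eli,Tao} as another (2 orders).
That leaves 3 units to arrange: 2 × 2 × 3! = 4 × 6 = 24.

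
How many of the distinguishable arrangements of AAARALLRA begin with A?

Fix A in the first position and arrange the remaining 8 letters.
Those 8 letters have A appearing 4 times, L appearing twice, and R appearing twice, giving (8)!/(4!·2!·2!) = 420.

420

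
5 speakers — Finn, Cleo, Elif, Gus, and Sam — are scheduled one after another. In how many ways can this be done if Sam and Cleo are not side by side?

72

There are 5! = 120 arrangements in all. If Sam and Cleo are adjacent, merging them into one block gives 2·(4)! = 48 arrangements.
Complementary counting: 120 − 48 = 72.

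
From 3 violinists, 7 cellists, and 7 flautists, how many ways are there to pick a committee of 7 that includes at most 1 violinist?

Split by how many violinists are chosen (0 through 1).
Sum: C(3,0)·C(14,7) + C(3,1)·C(14,6) = 3432 + 9009 = 12441.

12441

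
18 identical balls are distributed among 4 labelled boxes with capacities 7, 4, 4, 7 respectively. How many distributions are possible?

35

By stars and bars, unrestricted non-negative solutions to x_1+…+x_4 = 18 number C(18+3,3) = 1330.
Subtract solutions that violate a single cap (substitute x_i' = x_i − (cap_i+1)): x_1 ≥ 8 gives C(13,3) = 286; x_2 ≥ 5 gives C(16,3) = 560; x_3 ≥ 5 gives C(16,3) = 560; x_4 ≥ 8 gives C(13,3) = 286. Together 1692.
Add back pairs where two caps are both exceeded: 56 + 56 + 10 + 165 + 56 + 56 = 399.
Subtract triples: 1 + 0 + 0 + 1 = 2.
By inclusion–exclusion the count is 1330 − 1692 + 399 − 2 = 35.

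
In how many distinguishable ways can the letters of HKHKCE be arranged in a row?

180

Letter multiplicities in HKHKCE: C×1, E×1, H×2, K×2.
So there are 6! / (2!·2!) = 180 distinguishable arrangements.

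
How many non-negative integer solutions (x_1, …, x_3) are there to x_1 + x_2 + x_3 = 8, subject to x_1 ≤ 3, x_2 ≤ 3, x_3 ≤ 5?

10

Without the upper bounds there are C(10,2) = 45 ways to split 8 among 3 variables.
Subtract solutions that violate a single cap (substitute x_i' = x_i − (cap_i+1)): x_1 ≥ 4 gives C(6,2) = 15; x_2 ≥ 4 gives C(6,2) = 15; x_3 ≥ 6 gives C(4,2) = 6. Together 36.
Add back pairs where two caps are both exceeded: 1 + 0 + 0 = 1.
By inclusion–exclusion the count is 45 − 36 + 1 = 10.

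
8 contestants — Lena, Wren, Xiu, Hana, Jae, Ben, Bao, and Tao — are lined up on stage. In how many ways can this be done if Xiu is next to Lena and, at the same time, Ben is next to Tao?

2880

Treat {Xiu,Lena} as one block (2 orders) and {Ben,Tao} as another (2 orders).
That leaves 6 units to arrange: 2 × 2 × 6! = 4 × 720 = 2880.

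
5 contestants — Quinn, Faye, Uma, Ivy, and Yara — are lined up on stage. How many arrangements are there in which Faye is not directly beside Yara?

Of the 5! = 120 arrangements, those with Faye and Yara adjacent number 2 × 4! = 48 (treat the pair as a block with 2 internal orders).
So 120 − 48 = 72 arrangements keep them apart.

72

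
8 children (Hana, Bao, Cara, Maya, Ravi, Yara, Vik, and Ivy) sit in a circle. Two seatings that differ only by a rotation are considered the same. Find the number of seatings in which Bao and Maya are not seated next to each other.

Without the restriction there are (7)! = 5040 seatings.
Seatings with Bao beside Maya: treat them as a block with 2 internal orders, giving 2 × (6)! = 1440.
Subtracting, 5040 − 1440 = 3600.

3600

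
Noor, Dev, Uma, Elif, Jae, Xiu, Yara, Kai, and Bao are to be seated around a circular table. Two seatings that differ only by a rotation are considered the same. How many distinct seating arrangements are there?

40320

Seat Noor anywhere (absorbing the rotational symmetry), then permute the other 8: (8)! = 40320.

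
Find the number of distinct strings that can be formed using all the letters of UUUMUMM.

The 7 letters of UUUMUMM have repeats: M appearing 3 times and U appearing 4 times.
The number of distinct arrangements is 7!/(4!·3!) = 5040/144 = 35.

35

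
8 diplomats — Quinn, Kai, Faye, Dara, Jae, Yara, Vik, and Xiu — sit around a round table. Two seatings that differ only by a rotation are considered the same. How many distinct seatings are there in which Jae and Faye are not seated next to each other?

Without the restriction there are (7)! = 5040 seatings.
Those with Jae next to Faye: fuse the pair into one unit and seat 7 units around a circle — 2·(6)! = 1440.
Subtracting, 5040 − 1440 = 3600.

3600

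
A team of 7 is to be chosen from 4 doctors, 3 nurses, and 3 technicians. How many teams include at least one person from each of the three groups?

118

Total 7-person selections from all 10: C(10,7) = 120.
Selections missing a whole group: no doctors → C(6,7) = 0; no nurses → C(7,7) = 1; no technicians → C(7,7) = 1.
Add back selections omitting two groups (i.e. drawn from a single group): C(4,7) + C(3,7) + C(3,7) = 0.
By inclusion–exclusion: 120 − 2 + 0 = 118.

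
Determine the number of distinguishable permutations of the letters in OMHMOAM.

420

OMHMOAM has 7 letters with M appearing 3 times and O appearing twice.
The number of distinct arrangements is 7!/(3!·2!) = 5040/12 = 420.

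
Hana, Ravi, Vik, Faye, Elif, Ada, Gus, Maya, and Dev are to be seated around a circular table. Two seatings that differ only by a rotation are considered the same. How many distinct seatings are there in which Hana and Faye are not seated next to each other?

30240

All circular seatings of 9 people number (8)! = 40320.
Seatings with Hana beside Faye: treat them as a block with 2 internal orders, giving 2 × (7)! = 10080.
Subtracting, 40320 − 10080 = 30240.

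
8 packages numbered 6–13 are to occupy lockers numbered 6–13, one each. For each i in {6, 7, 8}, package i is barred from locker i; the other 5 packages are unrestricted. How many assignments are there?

27240

Let Aᵢ (for i ∈ {6, 7, 8}) be the placements that put package i in its forbidden locker. Any j of these fix j positions, leaving (8−j)! ways to fill the rest, and there are C(3,j) ways to pick which j.
By inclusion–exclusion, the number of valid placements is Σ_{j=0}^{3} (−1)^j C(3,j)·(8−j)!.
Computing: 40320 − 15120 + 2160 − 120 = 27240.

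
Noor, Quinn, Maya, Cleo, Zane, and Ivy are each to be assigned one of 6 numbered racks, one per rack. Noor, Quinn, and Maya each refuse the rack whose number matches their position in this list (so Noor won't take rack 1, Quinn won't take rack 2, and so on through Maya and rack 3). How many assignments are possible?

Let Aᵢ (for i ∈ {1, 2, 3}) be the placements that put person i in their forbidden rack. Any j of these fix j positions, leaving (6−j)! ways to fill the rest, and there are C(3,j) ways to pick which j.
By inclusion–exclusion, the number of valid placements is Σ_{j=0}^{3} (−1)^j C(3,j)·(6−j)!.
Computing: 720 − 360 + 72 − 6 = 426.

426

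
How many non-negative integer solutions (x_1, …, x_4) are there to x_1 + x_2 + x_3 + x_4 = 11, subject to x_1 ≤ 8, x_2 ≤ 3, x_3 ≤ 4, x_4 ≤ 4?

Ignoring the caps, the number of non-negative solutions to x_1+…+x_4 = 11 is C(14,3) = 364.
Subtract solutions that violate a single cap (substitute x_i' = x_i − (cap_i+1)): x_1 ≥ 9 gives C(5,3) = 10; x_2 ≥ 4 gives C(10,3) = 120; x_3 ≥ 5 gives C(9,3) = 84; x_4 ≥ 5 gives C(9,3) = 84. Together 298.
Add back pairs where two caps are both exceeded: 0 + 0 + 0 + 10 + 10 + 4 = 24.
By inclusion–exclusion the count is 364 − 298 + 24 = 90.

90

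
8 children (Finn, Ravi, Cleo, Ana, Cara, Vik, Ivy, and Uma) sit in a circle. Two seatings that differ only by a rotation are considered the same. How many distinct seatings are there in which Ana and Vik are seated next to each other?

Treat {Ana, Vik} as one unit (2 internal orders) and seat the resulting 7 units around the table: (6)! circular arrangements.
So 2 × (6)! = 2 × 720 = 1440.

1440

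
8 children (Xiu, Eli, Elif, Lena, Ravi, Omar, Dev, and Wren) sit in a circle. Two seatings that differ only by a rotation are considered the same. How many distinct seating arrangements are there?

Seat Xiu anywhere (absorbing the rotational symmetry), then permute the other 7: (7)! = 5040.

5040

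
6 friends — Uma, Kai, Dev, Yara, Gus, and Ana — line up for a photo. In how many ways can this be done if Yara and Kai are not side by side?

Of the 6! = 720 arrangements, those with Yara and Kai adjacent number 2 × 5! = 240 (treat the pair as a block with 2 internal orders).
So 720 − 240 = 480 arrangements keep them apart.

480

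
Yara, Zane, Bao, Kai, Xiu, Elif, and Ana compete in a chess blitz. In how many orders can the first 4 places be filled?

840

This is an ordered selection of 4 from 7: P(7,4).
That gives 7 × 6 × 5 × 4 = 840.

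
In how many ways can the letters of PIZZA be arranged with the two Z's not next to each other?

36

Total arrangements of PIZZA: 5!/(2!) = 60.
If the two Z's are adjacent, glue them into one block, leaving 4 items to arrange: (4)! = 24 ways.
Subtracting, 60 − 24 = 36 arrangements keep the Z's apart.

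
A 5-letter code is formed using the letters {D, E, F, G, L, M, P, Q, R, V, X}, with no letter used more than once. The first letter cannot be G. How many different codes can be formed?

The first letter has 11−1 = 10 choices (anything except G).
The remaining 4 letters are filled from the other 10 symbols without repetition: 10 × 9 × 8 × 7 = 5040.
Total: 10 × 5040 = 50400.

50400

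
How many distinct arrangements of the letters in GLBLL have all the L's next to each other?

Treat the 3 copies of L as a single block. The multiset to arrange is then {LLL, B, G}, 3 items in all.
All 3 items are distinct, so there are (3)! = 6 arrangements.

6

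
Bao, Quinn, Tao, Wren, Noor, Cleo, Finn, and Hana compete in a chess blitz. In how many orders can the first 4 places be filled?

This is an ordered selection of 4 from 8: P(8,4).
That gives 8 × 7 × 6 × 5 = 1680.

1680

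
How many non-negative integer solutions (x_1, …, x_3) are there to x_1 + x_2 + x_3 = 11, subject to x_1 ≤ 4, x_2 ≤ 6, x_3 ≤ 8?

29

By stars and bars, unrestricted non-negative solutions to x_1+…+x_3 = 11 number C(11+2,2) = 78.
Subtract solutions that violate a single cap (substitute x_i' = x_i − (cap_i+1)): x_1 ≥ 5 gives C(8,2) = 28; x_2 ≥ 7 gives C(6,2) = 15; x_3 ≥ 9 gives C(4,2) = 6. Together 49.
No two caps can be exceeded simultaneously, so the pair terms are all 0.
By inclusion–exclusion the count is 78 − 49 + 0 = 29.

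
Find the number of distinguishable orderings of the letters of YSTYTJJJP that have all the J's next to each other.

1260

Treat the 3 copies of J as a single block. The multiset to arrange is then {JJJ, P, S, T, T, Y, Y}, 7 items in all.
That gives (7)!/(2!·2!) = 1260 arrangements.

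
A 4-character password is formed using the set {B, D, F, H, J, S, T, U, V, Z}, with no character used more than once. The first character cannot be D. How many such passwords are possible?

The first character has 10−1 = 9 choices (anything except D).
The remaining 3 characters are filled from the other 9 symbols without repetition: 9 × 8 × 7 = 504.
Total: 9 × 504 = 4536.

4536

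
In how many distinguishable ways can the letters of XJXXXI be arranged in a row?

30

XJXXXI has 6 letters with X appearing 4 times.
So there are 6! / (4!) = 30 distinguishable arrangements.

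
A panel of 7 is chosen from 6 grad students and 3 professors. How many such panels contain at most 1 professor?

Split by how many professors are chosen (0 through 1).
Sum: C(3,0)·C(6,7) + C(3,1)·C(6,6) = 0 + 3 = 3.

3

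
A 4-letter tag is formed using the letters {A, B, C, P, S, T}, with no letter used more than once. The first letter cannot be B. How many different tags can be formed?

The first letter has 6−1 = 5 choices (anything except B).
The remaining 3 letters are filled from the other 5 symbols without repetition: 5 × 4 × 3 = 60.
Total: 5 × 60 = 300.

300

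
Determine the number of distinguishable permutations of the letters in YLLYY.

YLLYY has 5 letters with L appearing twice and Y appearing 3 times.
So there are 5! / (3!·2!) = 10 distinguishable arrangements.

10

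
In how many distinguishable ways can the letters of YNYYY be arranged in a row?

5

Letter multiplicities in YNYYY: N×1, Y×4.
So there are 5! / (4!) = 5 distinguishable arrangements.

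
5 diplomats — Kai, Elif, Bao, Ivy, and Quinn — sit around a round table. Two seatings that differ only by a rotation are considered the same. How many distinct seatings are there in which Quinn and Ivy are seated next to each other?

12

Glue Quinn and Ivy into a block (2 internal orders). Seating 4 units around a circle gives (3)! arrangements.
So 2 × (3)! = 2 × 6 = 12.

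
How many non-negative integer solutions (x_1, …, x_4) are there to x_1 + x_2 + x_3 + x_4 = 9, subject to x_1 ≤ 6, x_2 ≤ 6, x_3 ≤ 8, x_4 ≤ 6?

Without the upper bounds there are C(12,3) = 220 ways to split 9 among 4 variables.
Subtract solutions that violate a single cap (substitute x_i' = x_i − (cap_i+1)): x_1 ≥ 7 gives C(5,3) = 10; x_2 ≥ 7 gives C(5,3) = 10; x_3 ≥ 9 gives C(3,3) = 1; x_4 ≥ 7 gives C(5,3) = 10. Together 31.
No two caps can be exceeded simultaneously, so the pair terms are all 0.
By inclusion–exclusion the count is 220 − 31 + 0 = 189.

189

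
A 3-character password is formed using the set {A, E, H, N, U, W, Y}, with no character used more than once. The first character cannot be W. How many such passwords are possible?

The first character has 7−1 = 6 choices (anything except W).
The remaining 2 characters are filled from the other 6 symbols without repetition: 6 × 5 = 30.
Total: 6 × 30 = 180.

180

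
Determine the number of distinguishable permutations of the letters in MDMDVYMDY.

5040

Letter multiplicities in MDMDVYMDY: D×3, M×3, V×1, Y×2.
So there are 9! / (3!·3!·2!) = 5040 distinguishable arrangements.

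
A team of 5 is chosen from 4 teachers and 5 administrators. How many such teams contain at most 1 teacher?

21

Split by how many teachers are chosen (0 through 1).
Sum: C(4,0)·C(5,5) + C(4,1)·C(5,4) = 1 + 20 = 21.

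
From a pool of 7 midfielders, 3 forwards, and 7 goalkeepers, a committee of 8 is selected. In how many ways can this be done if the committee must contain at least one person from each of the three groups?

21217

With no constraint there are C(17,8) = 24310 possible selections.
Selections missing a whole group: no midfielders → C(10,8) = 45; no forwards → C(14,8) = 3003; no goalkeepers → C(10,8) = 45.
Add back selections omitting two groups (i.e. drawn from a single group): C(7,8) + C(3,8) + C(7,8) = 0.
By inclusion–exclusion: 24310 − 3093 + 0 = 21217.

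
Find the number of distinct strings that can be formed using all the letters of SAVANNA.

420

SAVANNA has 7 letters with A appearing 3 times and N appearing twice.
The number of distinct arrangements is 7!/(3!·2!) = 5040/12 = 420.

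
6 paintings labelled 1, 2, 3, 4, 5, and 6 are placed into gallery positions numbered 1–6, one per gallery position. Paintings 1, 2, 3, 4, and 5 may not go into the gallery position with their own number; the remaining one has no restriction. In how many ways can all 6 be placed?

Let Aᵢ (for 1 ≤ i ≤ 5) be the placements that put painting i in its forbidden gallery position. Any j of these fix j positions, leaving (6−j)! ways to fill the rest, and there are C(5,j) ways to pick which j.
By inclusion–exclusion, the number of valid placements is Σ_{j=0}^{5} (−1)^j C(5,j)·(6−j)!.
Computing: 720 − 600 + 240 − 60 + 10 − 1 = 309.

309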